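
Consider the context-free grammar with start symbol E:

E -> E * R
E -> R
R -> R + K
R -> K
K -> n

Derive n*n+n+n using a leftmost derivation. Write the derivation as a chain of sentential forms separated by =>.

E => E*R => R*R => K*R => n*R => n*R+K => n*R+K+K => n*K+K+K => n*n+K+K => n*n+n+K => n*n+n+n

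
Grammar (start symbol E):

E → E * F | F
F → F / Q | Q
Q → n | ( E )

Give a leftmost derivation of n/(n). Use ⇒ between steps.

E⇒F⇒F/Q⇒Q/Q⇒n/Q⇒n/(E)⇒n/(F)⇒n/(Q)⇒n/(n)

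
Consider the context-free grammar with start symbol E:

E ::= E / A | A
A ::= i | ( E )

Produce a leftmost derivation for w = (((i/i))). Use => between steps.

E=>A=>(E)=>(A)=>((E))=>((A))=>(((E)))=>(((E/A)))=>(((A/A)))=>(((i/A)))=>(((i/i)))

E => A   [E ::= A]
A => (E)   [A ::= ( E )]
(E) => (A)   [E ::= A]
(A) => ((E))   [A ::= ( E )]
((E)) => ((A))   [E ::= A]
((A)) => (((E)))   [A ::= ( E )]
(((E))) => (((E/A)))   [E ::= E / A]
(((E/A))) => (((A/A)))   [E ::= A]
(((A/A))) => (((i/A)))   [A ::= i]
(((i/A))) => (((i/i)))   [A ::= i]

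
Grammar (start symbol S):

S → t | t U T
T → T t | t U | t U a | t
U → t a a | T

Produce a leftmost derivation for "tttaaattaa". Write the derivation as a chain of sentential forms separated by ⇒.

S⇒tUT⇒tTT⇒ttUaT⇒tttaaaT⇒tttaaatU⇒tttaaattaa

S ⇒ tUT   [S → t U T]
tUT ⇒ tTT   [U → T]
tTT ⇒ ttUaT   [T → t U a]
ttUaT ⇒ tttaaaT   [U → t a a]
tttaaaT ⇒ tttaaatU   [T → t U]
tttaaatU ⇒ tttaaattaa   [U → t a a]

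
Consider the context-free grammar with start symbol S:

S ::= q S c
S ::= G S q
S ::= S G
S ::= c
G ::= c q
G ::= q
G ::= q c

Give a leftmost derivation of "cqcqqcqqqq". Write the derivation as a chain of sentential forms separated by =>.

S => GSq => cqSq => cqGSqq => cqcqSqq => cqcqSGqq => cqcqGSqGqq => cqcqqSqGqq => cqcqqcqGqq => cqcqqcqqqq

S => GSq   [S ::= G S q]
GSq => cqSq   [G ::= c q]
cqSq => cqGSqq   [S ::= G S q]
cqGSqq => cqcqSqq   [G ::= c q]
cqcqSqq => cqcqSGqq   [S ::= S G]
cqcqSGqq => cqcqGSqGqq   [S ::= G S q]
cqcqGSqGqq => cqcqqSqGqq   [G ::= q]
cqcqqSqGqq => cqcqqcqGqq   [S ::= c]
cqcqqcqGqq => cqcqqcqqqq   [G ::= q]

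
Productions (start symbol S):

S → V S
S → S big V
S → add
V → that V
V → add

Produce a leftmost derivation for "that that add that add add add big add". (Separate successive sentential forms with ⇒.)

S ⇒ V S ⇒ that V S ⇒ that that V S ⇒ that that add S ⇒ that that add V S ⇒ that that add that V S ⇒ that that add that add S ⇒ that that add that add V S ⇒ that that add that add add S ⇒ that that add that add add S big V ⇒ that that add that add add add big V ⇒ that that add that add add add big add

S ⇒ V S   [S → V S]
V S ⇒ that V S   [V → that V]
that V S ⇒ that that V S   [V → that V]
that that V S ⇒ that that add S   [V → add]
that that add S ⇒ that that add V S   [S → V S]
that that add V S ⇒ that that add that V S   [V → that V]
that that add that V S ⇒ that that add that add S   [V → add]
that that add that add S ⇒ that that add that add V S   [S → V S]
that that add that add V S ⇒ that that add that add add S   [V → add]
that that add that add add S ⇒ that that add that add add S big V   [S → S big V]
that that add that add add S big V ⇒ that that add that add add add big V   [S → add]
that that add that add add add big V ⇒ that that add that add add add big add   [V → add]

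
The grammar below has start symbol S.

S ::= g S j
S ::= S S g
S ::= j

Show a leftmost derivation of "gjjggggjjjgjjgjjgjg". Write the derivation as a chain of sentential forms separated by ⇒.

S ⇒ SSg   [S ::= S S g]
SSg ⇒ gSjSg   [S ::= g S j]
gSjSg ⇒ gjjSg   [S ::= j]
gjjSg ⇒ gjjgSjg   [S ::= g S j]
gjjgSjg ⇒ gjjgSSgjg   [S ::= S S g]
gjjgSSgjg ⇒ gjjggSjSgjg   [S ::= g S j]
gjjggSjSgjg ⇒ gjjggSSgjSgjg   [S ::= S S g]
gjjggSSgjSgjg ⇒ gjjgggSjSgjSgjg   [S ::= g S j]
gjjgggSjSgjSgjg ⇒ gjjgggSSgjSgjSgjg   [S ::= S S g]
gjjgggSSgjSgjSgjg ⇒ gjjggggSjSgjSgjSgjg   [S ::= g S j]
gjjggggSjSgjSgjSgjg ⇒ gjjggggjjSgjSgjSgjg   [S ::= j]
gjjggggjjSgjSgjSgjg ⇒ gjjggggjjjgjSgjSgjg   [S ::= j]
gjjggggjjjgjSgjSgjg ⇒ gjjggggjjjgjjgjSgjg   [S ::= j]
gjjggggjjjgjjgjSgjg ⇒ gjjggggjjjgjjgjjgjg   [S ::= j]

S ⇒ SSg ⇒ gSjSg ⇒ gjjSg ⇒ gjjgSjg ⇒ gjjgSSgjg ⇒ gjjggSjSgjg ⇒ gjjggSSgjSgjg ⇒ gjjgggSjSgjSgjg ⇒ gjjgggSSgjSgjSgjg ⇒ gjjggggSjSgjSgjSgjg ⇒ gjjggggjjSgjSgjSgjg ⇒ gjjggggjjjgjSgjSgjg ⇒ gjjggggjjjgjjgjSgjg ⇒ gjjggggjjjgjjgjjgjg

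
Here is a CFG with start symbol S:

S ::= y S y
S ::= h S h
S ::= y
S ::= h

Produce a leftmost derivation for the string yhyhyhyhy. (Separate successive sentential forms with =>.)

S => ySy   [S ::= y S y]
ySy => yhShy   [S ::= h S h]
yhShy => yhySyhy   [S ::= y S y]
yhySyhy => yhyhShyhy   [S ::= h S h]
yhyhShyhy => yhyhyhyhy   [S ::= y]

S => ySy => yhShy => yhySyhy => yhyhShyhy => yhyhyhyhy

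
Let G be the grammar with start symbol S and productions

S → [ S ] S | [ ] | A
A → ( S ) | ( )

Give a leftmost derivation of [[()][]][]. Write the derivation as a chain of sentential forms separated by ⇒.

S ⇒ [S]S ⇒ [[S]S]S ⇒ [[A]S]S ⇒ [[()]S]S ⇒ [[()][]]S ⇒ [[()][]][]

S ⇒ [S]S   [S → [ S ] S]
[S]S ⇒ [[S]S]S   [S → [ S ] S]
[[S]S]S ⇒ [[A]S]S   [S → A]
[[A]S]S ⇒ [[()]S]S   [A → ( )]
[[()]S]S ⇒ [[()][]]S   [S → [ ]]
[[()][]]S ⇒ [[()][]][]   [S → [ ]]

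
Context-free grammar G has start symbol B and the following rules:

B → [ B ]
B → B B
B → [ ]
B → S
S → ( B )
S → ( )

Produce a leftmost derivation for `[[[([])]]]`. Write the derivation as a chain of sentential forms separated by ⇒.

B ⇒ [B] ⇒ [[B]] ⇒ [[[B]]] ⇒ [[[S]]] ⇒ [[[(B)]]] ⇒ [[[([])]]]

B ⇒ [B]   [B → [ B ]]
[B] ⇒ [[B]]   [B → [ B ]]
[[B]] ⇒ [[[B]]]   [B → [ B ]]
[[[B]]] ⇒ [[[S]]]   [B → S]
[[[S]]] ⇒ [[[(B)]]]   [S → ( B )]
[[[(B)]]] ⇒ [[[([])]]]   [B → [ ]]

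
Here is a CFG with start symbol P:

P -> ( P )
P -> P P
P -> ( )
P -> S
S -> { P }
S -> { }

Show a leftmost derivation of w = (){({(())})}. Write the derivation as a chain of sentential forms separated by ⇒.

P ⇒ PP ⇒ ()P ⇒ ()S ⇒ (){P} ⇒ (){(P)} ⇒ (){(S)} ⇒ (){({P})} ⇒ (){({(P)})} ⇒ (){({(())})}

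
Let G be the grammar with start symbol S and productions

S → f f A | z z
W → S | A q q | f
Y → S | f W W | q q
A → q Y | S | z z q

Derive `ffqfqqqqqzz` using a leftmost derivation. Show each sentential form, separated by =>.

S => ffA => ffqY => ffqfWW => ffqfAqqW => ffqfqYqqW => ffqfqqqqqW => ffqfqqqqqS => ffqfqqqqqzz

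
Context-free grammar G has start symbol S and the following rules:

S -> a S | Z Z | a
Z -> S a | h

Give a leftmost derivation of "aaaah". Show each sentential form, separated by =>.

S => aS   [S -> a S]
aS => aZZ   [S -> Z Z]
aZZ => aSaZ   [Z -> S a]
aSaZ => aaSaZ   [S -> a S]
aaSaZ => aaaaZ   [S -> a]
aaaaZ => aaaah   [Z -> h]

S=>aS=>aZZ=>aSaZ=>aaSaZ=>aaaaZ=>aaaah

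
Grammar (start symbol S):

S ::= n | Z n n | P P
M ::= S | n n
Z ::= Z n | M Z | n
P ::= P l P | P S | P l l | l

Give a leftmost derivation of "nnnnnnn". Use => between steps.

S => Znn   [S ::= Z n n]
Znn => Znnn   [Z ::= Z n]
Znnn => MZnnn   [Z ::= M Z]
MZnnn => nnZnnn   [M ::= n n]
nnZnnn => nnZnnnn   [Z ::= Z n]
nnZnnnn => nnnnnnn   [Z ::= n]

S=>Znn=>Znnn=>MZnnn=>nnZnnn=>nnZnnnn=>nnnnnnn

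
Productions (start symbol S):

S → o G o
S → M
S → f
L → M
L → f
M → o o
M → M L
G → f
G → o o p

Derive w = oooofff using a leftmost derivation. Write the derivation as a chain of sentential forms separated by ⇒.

S ⇒ M   [S → M]
M ⇒ ML   [M → M L]
ML ⇒ MLL   [M → M L]
MLL ⇒ MLLL   [M → M L]
MLLL ⇒ MLLLL   [M → M L]
MLLLL ⇒ ooLLLL   [M → o o]
ooLLLL ⇒ ooMLLL   [L → M]
ooMLLL ⇒ ooooLLL   [M → o o]
ooooLLL ⇒ oooofLL   [L → f]
oooofLL ⇒ ooooffL   [L → f]
ooooffL ⇒ oooofff   [L → f]

S ⇒ M ⇒ ML ⇒ MLL ⇒ MLLL ⇒ MLLLL ⇒ ooLLLL ⇒ ooMLLL ⇒ ooooLLL ⇒ oooofLL ⇒ ooooffL ⇒ oooofff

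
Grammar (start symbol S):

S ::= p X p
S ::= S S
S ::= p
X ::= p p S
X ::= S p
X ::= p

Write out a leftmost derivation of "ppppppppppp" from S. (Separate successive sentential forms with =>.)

S=>SS=>pS=>ppXp=>ppppSp=>ppppSSp=>pppppXpSp=>pppppppSp=>ppppppppXpp=>ppppppppppp

S => SS   [S ::= S S]
SS => pS   [S ::= p]
pS => ppXp   [S ::= p X p]
ppXp => ppppSp   [X ::= p p S]
ppppSp => ppppSSp   [S ::= S S]
ppppSSp => pppppXpSp   [S ::= p X p]
pppppXpSp => pppppppSp   [X ::= p]
pppppppSp => ppppppppXpp   [S ::= p X p]
ppppppppXpp => ppppppppppp   [X ::= p]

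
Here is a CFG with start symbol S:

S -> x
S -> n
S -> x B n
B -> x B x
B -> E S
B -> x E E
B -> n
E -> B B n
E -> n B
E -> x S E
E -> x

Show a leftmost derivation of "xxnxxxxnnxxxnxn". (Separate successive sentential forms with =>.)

S => xBn   [S -> x B n]
xBn => xxEEn   [B -> x E E]
xxEEn => xxBBnEn   [E -> B B n]
xxBBnEn => xxnBnEn   [B -> n]
xxnBnEn => xxnxBxnEn   [B -> x B x]
xxnxBxnEn => xxnxESxnEn   [B -> E S]
xxnxESxnEn => xxnxxSESxnEn   [E -> x S E]
xxnxxSESxnEn => xxnxxxBnESxnEn   [S -> x B n]
xxnxxxBnESxnEn => xxnxxxESnESxnEn   [B -> E S]
xxnxxxESnESxnEn => xxnxxxxSnESxnEn   [E -> x]
xxnxxxxSnESxnEn => xxnxxxxnnESxnEn   [S -> n]
xxnxxxxnnESxnEn => xxnxxxxnnxSxnEn   [E -> x]
xxnxxxxnnxSxnEn => xxnxxxxnnxxxnEn   [S -> x]
xxnxxxxnnxxxnEn => xxnxxxxnnxxxnxn   [E -> x]

S => xBn => xxEEn => xxBBnEn => xxnBnEn => xxnxBxnEn => xxnxESxnEn => xxnxxSESxnEn => xxnxxxBnESxnEn => xxnxxxESnESxnEn => xxnxxxxSnESxnEn => xxnxxxxnnESxnEn => xxnxxxxnnxSxnEn => xxnxxxxnnxxxnEn => xxnxxxxnnxxxnxn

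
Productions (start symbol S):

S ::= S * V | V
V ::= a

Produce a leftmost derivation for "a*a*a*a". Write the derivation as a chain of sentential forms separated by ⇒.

S ⇒ S*V ⇒ S*V*V ⇒ S*V*V*V ⇒ V*V*V*V ⇒ a*V*V*V ⇒ a*a*V*V ⇒ a*a*a*V ⇒ a*a*a*a

S ⇒ S*V   [S ::= S * V]
S*V ⇒ S*V*V   [S ::= S * V]
S*V*V ⇒ S*V*V*V   [S ::= S * V]
S*V*V*V ⇒ V*V*V*V   [S ::= V]
V*V*V*V ⇒ a*V*V*V   [V ::= a]
a*V*V*V ⇒ a*a*V*V   [V ::= a]
a*a*V*V ⇒ a*a*a*V   [V ::= a]
a*a*a*V ⇒ a*a*a*a   [V ::= a]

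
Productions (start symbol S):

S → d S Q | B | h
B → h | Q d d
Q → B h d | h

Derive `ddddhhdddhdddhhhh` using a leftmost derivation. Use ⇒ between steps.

S ⇒ dSQ ⇒ ddSQQ ⇒ dddSQQQ ⇒ ddddSQQQQ ⇒ ddddBQQQQ ⇒ ddddQddQQQQ ⇒ ddddBhdddQQQQ ⇒ ddddQddhdddQQQQ ⇒ ddddBhdddhdddQQQQ ⇒ ddddhhdddhdddQQQQ ⇒ ddddhhdddhdddhQQQ ⇒ ddddhhdddhdddhhQQ ⇒ ddddhhdddhdddhhhQ ⇒ ddddhhdddhdddhhhh

S ⇒ dSQ   [S → d S Q]
dSQ ⇒ ddSQQ   [S → d S Q]
ddSQQ ⇒ dddSQQQ   [S → d S Q]
dddSQQQ ⇒ ddddSQQQQ   [S → d S Q]
ddddSQQQQ ⇒ ddddBQQQQ   [S → B]
ddddBQQQQ ⇒ ddddQddQQQQ   [B → Q d d]
ddddQddQQQQ ⇒ ddddBhdddQQQQ   [Q → B h d]
ddddBhdddQQQQ ⇒ ddddQddhdddQQQQ   [B → Q d d]
ddddQddhdddQQQQ ⇒ ddddBhdddhdddQQQQ   [Q → B h d]
ddddBhdddhdddQQQQ ⇒ ddddhhdddhdddQQQQ   [B → h]
ddddhhdddhdddQQQQ ⇒ ddddhhdddhdddhQQQ   [Q → h]
ddddhhdddhdddhQQQ ⇒ ddddhhdddhdddhhQQ   [Q → h]
ddddhhdddhdddhhQQ ⇒ ddddhhdddhdddhhhQ   [Q → h]
ddddhhdddhdddhhhQ ⇒ ddddhhdddhdddhhhh   [Q → h]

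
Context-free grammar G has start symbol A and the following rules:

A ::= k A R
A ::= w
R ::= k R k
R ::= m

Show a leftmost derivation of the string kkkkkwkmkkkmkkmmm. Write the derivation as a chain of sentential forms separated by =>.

A => kAR   [A ::= k A R]
kAR => kkARR   [A ::= k A R]
kkARR => kkkARRR   [A ::= k A R]
kkkARRR => kkkkARRRR   [A ::= k A R]
kkkkARRRR => kkkkkARRRRR   [A ::= k A R]
kkkkkARRRRR => kkkkkwRRRRR   [A ::= w]
kkkkkwRRRRR => kkkkkwkRkRRRR   [R ::= k R k]
kkkkkwkRkRRRR => kkkkkwkmkRRRR   [R ::= m]
kkkkkwkmkRRRR => kkkkkwkmkkRkRRR   [R ::= k R k]
kkkkkwkmkkRkRRR => kkkkkwkmkkkRkkRRR   [R ::= k R k]
kkkkkwkmkkkRkkRRR => kkkkkwkmkkkmkkRRR   [R ::= m]
kkkkkwkmkkkmkkRRR => kkkkkwkmkkkmkkmRR   [R ::= m]
kkkkkwkmkkkmkkmRR => kkkkkwkmkkkmkkmmR   [R ::= m]
kkkkkwkmkkkmkkmmR => kkkkkwkmkkkmkkmmm   [R ::= m]

A => kAR => kkARR => kkkARRR => kkkkARRRR => kkkkkARRRRR => kkkkkwRRRRR => kkkkkwkRkRRRR => kkkkkwkmkRRRR => kkkkkwkmkkRkRRR => kkkkkwkmkkkRkkRRR => kkkkkwkmkkkmkkRRR => kkkkkwkmkkkmkkmRR => kkkkkwkmkkkmkkmmR => kkkkkwkmkkkmkkmmm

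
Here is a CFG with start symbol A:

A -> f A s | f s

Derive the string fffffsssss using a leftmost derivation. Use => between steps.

A => fAs => ffAss => fffAsss => ffffAssss => fffffsssss

A => fAs   [A -> f A s]
fAs => ffAss   [A -> f A s]
ffAss => fffAsss   [A -> f A s]
fffAsss => ffffAssss   [A -> f A s]
ffffAssss => fffffsssss   [A -> f s]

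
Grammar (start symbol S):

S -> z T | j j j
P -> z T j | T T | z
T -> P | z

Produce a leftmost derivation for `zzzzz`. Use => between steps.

S => zT   [S -> z T]
zT => zP   [T -> P]
zP => zTT   [P -> T T]
zTT => zPT   [T -> P]
zPT => zTTT   [P -> T T]
zTTT => zzTT   [T -> z]
zzTT => zzPT   [T -> P]
zzPT => zzzT   [P -> z]
zzzT => zzzP   [T -> P]
zzzP => zzzTT   [P -> T T]
zzzTT => zzzzT   [T -> z]
zzzzT => zzzzz   [T -> z]

S=>zT=>zP=>zTT=>zPT=>zTTT=>zzTT=>zzPT=>zzzT=>zzzP=>zzzTT=>zzzzT=>zzzzz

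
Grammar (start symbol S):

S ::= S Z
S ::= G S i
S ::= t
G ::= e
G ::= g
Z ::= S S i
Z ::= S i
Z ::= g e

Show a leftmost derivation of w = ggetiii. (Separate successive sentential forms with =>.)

S => GSi   [S ::= G S i]
GSi => gSi   [G ::= g]
gSi => gGSii   [S ::= G S i]
gGSii => ggSii   [G ::= g]
ggSii => ggGSiii   [S ::= G S i]
ggGSiii => ggeSiii   [G ::= e]
ggeSiii => ggetiii   [S ::= t]

S => GSi => gSi => gGSii => ggSii => ggGSiii => ggeSiii => ggetiii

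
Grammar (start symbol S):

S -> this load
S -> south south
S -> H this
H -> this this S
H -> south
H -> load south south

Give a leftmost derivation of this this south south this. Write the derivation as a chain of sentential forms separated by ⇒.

S ⇒ H this ⇒ this this S this ⇒ this this south south this

S ⇒ H this   [S -> H this]
H this ⇒ this this S this   [H -> this this S]
this this S this ⇒ this this south south this   [S -> south south]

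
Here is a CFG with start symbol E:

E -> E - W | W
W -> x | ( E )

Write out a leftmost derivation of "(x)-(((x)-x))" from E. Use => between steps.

E=>E-W=>W-W=>(E)-W=>(W)-W=>(x)-W=>(x)-(E)=>(x)-(W)=>(x)-((E))=>(x)-((E-W))=>(x)-((W-W))=>(x)-(((E)-W))=>(x)-(((W)-W))=>(x)-(((x)-W))=>(x)-(((x)-x))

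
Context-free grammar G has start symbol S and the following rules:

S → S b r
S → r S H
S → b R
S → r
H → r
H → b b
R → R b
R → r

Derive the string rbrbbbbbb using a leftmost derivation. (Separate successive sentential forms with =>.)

S => rSH => rbRH => rbRbH => rbRbbH => rbRbbbH => rbRbbbbH => rbrbbbbH => rbrbbbbbb

S => rSH   [S → r S H]
rSH => rbRH   [S → b R]
rbRH => rbRbH   [R → R b]
rbRbH => rbRbbH   [R → R b]
rbRbbH => rbRbbbH   [R → R b]
rbRbbbH => rbRbbbbH   [R → R b]
rbRbbbbH => rbrbbbbH   [R → r]
rbrbbbbH => rbrbbbbbb   [H → b b]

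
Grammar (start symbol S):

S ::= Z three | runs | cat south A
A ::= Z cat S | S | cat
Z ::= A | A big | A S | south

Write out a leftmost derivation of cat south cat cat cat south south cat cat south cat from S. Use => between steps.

S => cat south A   [S ::= cat south A]
cat south A => cat south Z cat S   [A ::= Z cat S]
cat south Z cat S => cat south A cat S   [Z ::= A]
cat south A cat S => cat south cat cat S   [A ::= cat]
cat south cat cat S => cat south cat cat cat south A   [S ::= cat south A]
cat south cat cat cat south A => cat south cat cat cat south Z cat S   [A ::= Z cat S]
cat south cat cat cat south Z cat S => cat south cat cat cat south south cat S   [Z ::= south]
cat south cat cat cat south south cat S => cat south cat cat cat south south cat cat south A   [S ::= cat south A]
cat south cat cat cat south south cat cat south A => cat south cat cat cat south south cat cat south cat   [A ::= cat]

S => cat south A => cat south Z cat S => cat south A cat S => cat south cat cat S => cat south cat cat cat south A => cat south cat cat cat south Z cat S => cat south cat cat cat south south cat S => cat south cat cat cat south south cat cat south A => cat south cat cat cat south south cat cat south cat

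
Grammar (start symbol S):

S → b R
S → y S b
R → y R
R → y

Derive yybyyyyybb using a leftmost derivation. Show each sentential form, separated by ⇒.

S ⇒ ySb   [S → y S b]
ySb ⇒ yySbb   [S → y S b]
yySbb ⇒ yybRbb   [S → b R]
yybRbb ⇒ yybyRbb   [R → y R]
yybyRbb ⇒ yybyyRbb   [R → y R]
yybyyRbb ⇒ yybyyyRbb   [R → y R]
yybyyyRbb ⇒ yybyyyyRbb   [R → y R]
yybyyyyRbb ⇒ yybyyyyybb   [R → y]

S ⇒ ySb ⇒ yySbb ⇒ yybRbb ⇒ yybyRbb ⇒ yybyyRbb ⇒ yybyyyRbb ⇒ yybyyyyRbb ⇒ yybyyyyybb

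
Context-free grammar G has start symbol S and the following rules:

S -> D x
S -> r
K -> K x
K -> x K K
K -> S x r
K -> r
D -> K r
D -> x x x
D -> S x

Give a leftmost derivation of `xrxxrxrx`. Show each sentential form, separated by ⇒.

S ⇒ Dx   [S -> D x]
Dx ⇒ Krx   [D -> K r]
Krx ⇒ xKKrx   [K -> x K K]
xKKrx ⇒ xKxKrx   [K -> K x]
xKxKrx ⇒ xKxxKrx   [K -> K x]
xKxxKrx ⇒ xrxxKrx   [K -> r]
xrxxKrx ⇒ xrxxKxrx   [K -> K x]
xrxxKxrx ⇒ xrxxrxrx   [K -> r]

S ⇒ Dx ⇒ Krx ⇒ xKKrx ⇒ xKxKrx ⇒ xKxxKrx ⇒ xrxxKrx ⇒ xrxxKxrx ⇒ xrxxrxrx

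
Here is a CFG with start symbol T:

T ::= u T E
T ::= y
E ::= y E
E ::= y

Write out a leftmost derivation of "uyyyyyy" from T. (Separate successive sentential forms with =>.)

T => uTE   [T ::= u T E]
uTE => uyE   [T ::= y]
uyE => uyyE   [E ::= y E]
uyyE => uyyyE   [E ::= y E]
uyyyE => uyyyyE   [E ::= y E]
uyyyyE => uyyyyyE   [E ::= y E]
uyyyyyE => uyyyyyy   [E ::= y]

T=>uTE=>uyE=>uyyE=>uyyyE=>uyyyyE=>uyyyyyE=>uyyyyyy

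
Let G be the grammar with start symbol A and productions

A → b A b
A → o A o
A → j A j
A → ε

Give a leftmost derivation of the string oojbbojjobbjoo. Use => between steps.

A => oAo => ooAoo => oojAjoo => oojbAbjoo => oojbbAbbjoo => oojbboAobbjoo => oojbbojAjobbjoo => oojbbojjobbjoo

A => oAo   [A → o A o]
oAo => ooAoo   [A → o A o]
ooAoo => oojAjoo   [A → j A j]
oojAjoo => oojbAbjoo   [A → b A b]
oojbAbjoo => oojbbAbbjoo   [A → b A b]
oojbbAbbjoo => oojbboAobbjoo   [A → o A o]
oojbboAobbjoo => oojbbojAjobbjoo   [A → j A j]
oojbbojAjobbjoo => oojbbojjobbjoo   [A → ε]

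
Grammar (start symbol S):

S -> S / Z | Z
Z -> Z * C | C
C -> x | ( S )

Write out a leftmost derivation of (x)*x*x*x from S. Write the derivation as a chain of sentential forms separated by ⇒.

S⇒Z⇒Z*C⇒Z*C*C⇒Z*C*C*C⇒C*C*C*C⇒(S)*C*C*C⇒(Z)*C*C*C⇒(C)*C*C*C⇒(x)*C*C*C⇒(x)*x*C*C⇒(x)*x*x*C⇒(x)*x*x*x

S ⇒ Z   [S -> Z]
Z ⇒ Z*C   [Z -> Z * C]
Z*C ⇒ Z*C*C   [Z -> Z * C]
Z*C*C ⇒ Z*C*C*C   [Z -> Z * C]
Z*C*C*C ⇒ C*C*C*C   [Z -> C]
C*C*C*C ⇒ (S)*C*C*C   [C -> ( S )]
(S)*C*C*C ⇒ (Z)*C*C*C   [S -> Z]
(Z)*C*C*C ⇒ (C)*C*C*C   [Z -> C]
(C)*C*C*C ⇒ (x)*C*C*C   [C -> x]
(x)*C*C*C ⇒ (x)*x*C*C   [C -> x]
(x)*x*C*C ⇒ (x)*x*x*C   [C -> x]
(x)*x*x*C ⇒ (x)*x*x*x   [C -> x]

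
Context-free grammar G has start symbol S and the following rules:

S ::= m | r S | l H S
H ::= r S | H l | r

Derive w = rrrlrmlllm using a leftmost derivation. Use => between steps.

S => rS   [S ::= r S]
rS => rrS   [S ::= r S]
rrS => rrrS   [S ::= r S]
rrrS => rrrlHS   [S ::= l H S]
rrrlHS => rrrlHlS   [H ::= H l]
rrrlHlS => rrrlHllS   [H ::= H l]
rrrlHllS => rrrlHlllS   [H ::= H l]
rrrlHlllS => rrrlrSlllS   [H ::= r S]
rrrlrSlllS => rrrlrmlllS   [S ::= m]
rrrlrmlllS => rrrlrmlllm   [S ::= m]

S=>rS=>rrS=>rrrS=>rrrlHS=>rrrlHlS=>rrrlHllS=>rrrlHlllS=>rrrlrSlllS=>rrrlrmlllS=>rrrlrmlllm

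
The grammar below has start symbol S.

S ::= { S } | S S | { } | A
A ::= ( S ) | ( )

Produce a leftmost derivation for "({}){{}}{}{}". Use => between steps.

S => SS   [S ::= S S]
SS => AS   [S ::= A]
AS => (S)S   [A ::= ( S )]
(S)S => ({})S   [S ::= { }]
({})S => ({})SS   [S ::= S S]
({})SS => ({})SSS   [S ::= S S]
({})SSS => ({}){S}SS   [S ::= { S }]
({}){S}SS => ({}){{}}SS   [S ::= { }]
({}){{}}SS => ({}){{}}{}S   [S ::= { }]
({}){{}}{}S => ({}){{}}{}{}   [S ::= { }]

S => SS => AS => (S)S => ({})S => ({})SS => ({})SSS => ({}){S}SS => ({}){{}}SS => ({}){{}}{}S => ({}){{}}{}{}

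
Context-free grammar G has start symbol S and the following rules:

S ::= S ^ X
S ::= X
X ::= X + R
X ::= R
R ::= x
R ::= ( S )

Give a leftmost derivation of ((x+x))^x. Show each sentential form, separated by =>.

S => S^X => X^X => R^X => (S)^X => (X)^X => (R)^X => ((S))^X => ((X))^X => ((X+R))^X => ((R+R))^X => ((x+R))^X => ((x+x))^X => ((x+x))^R => ((x+x))^x

S => S^X   [S ::= S ^ X]
S^X => X^X   [S ::= X]
X^X => R^X   [X ::= R]
R^X => (S)^X   [R ::= ( S )]
(S)^X => (X)^X   [S ::= X]
(X)^X => (R)^X   [X ::= R]
(R)^X => ((S))^X   [R ::= ( S )]
((S))^X => ((X))^X   [S ::= X]
((X))^X => ((X+R))^X   [X ::= X + R]
((X+R))^X => ((R+R))^X   [X ::= R]
((R+R))^X => ((x+R))^X   [R ::= x]
((x+R))^X => ((x+x))^X   [R ::= x]
((x+x))^X => ((x+x))^R   [X ::= R]
((x+x))^R => ((x+x))^x   [R ::= x]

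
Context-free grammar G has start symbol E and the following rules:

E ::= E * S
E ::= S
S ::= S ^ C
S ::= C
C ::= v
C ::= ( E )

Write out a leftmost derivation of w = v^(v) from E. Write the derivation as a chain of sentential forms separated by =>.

E => S => S^C => C^C => v^C => v^(E) => v^(S) => v^(C) => v^(v)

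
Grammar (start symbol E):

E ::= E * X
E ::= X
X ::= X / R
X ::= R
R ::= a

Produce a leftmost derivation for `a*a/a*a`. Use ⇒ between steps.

E ⇒ E*X   [E ::= E * X]
E*X ⇒ E*X*X   [E ::= E * X]
E*X*X ⇒ X*X*X   [E ::= X]
X*X*X ⇒ R*X*X   [X ::= R]
R*X*X ⇒ a*X*X   [R ::= a]
a*X*X ⇒ a*X/R*X   [X ::= X / R]
a*X/R*X ⇒ a*R/R*X   [X ::= R]
a*R/R*X ⇒ a*a/R*X   [R ::= a]
a*a/R*X ⇒ a*a/a*X   [R ::= a]
a*a/a*X ⇒ a*a/a*R   [X ::= R]
a*a/a*R ⇒ a*a/a*a   [R ::= a]

E ⇒ E*X ⇒ E*X*X ⇒ X*X*X ⇒ R*X*X ⇒ a*X*X ⇒ a*X/R*X ⇒ a*R/R*X ⇒ a*a/R*X ⇒ a*a/a*X ⇒ a*a/a*R ⇒ a*a/a*a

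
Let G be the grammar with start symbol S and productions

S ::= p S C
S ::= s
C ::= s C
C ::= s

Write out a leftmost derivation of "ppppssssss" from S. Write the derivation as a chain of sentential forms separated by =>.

S => pSC => ppSCC => pppSCCC => ppppSCCCC => ppppsCCCC => ppppssCCC => ppppsssCC => ppppssssC => ppppsssssC => ppppssssss

S => pSC   [S ::= p S C]
pSC => ppSCC   [S ::= p S C]
ppSCC => pppSCCC   [S ::= p S C]
pppSCCC => ppppSCCCC   [S ::= p S C]
ppppSCCCC => ppppsCCCC   [S ::= s]
ppppsCCCC => ppppssCCC   [C ::= s]
ppppssCCC => ppppsssCC   [C ::= s]
ppppsssCC => ppppssssC   [C ::= s]
ppppssssC => ppppsssssC   [C ::= s C]
ppppsssssC => ppppssssss   [C ::= s]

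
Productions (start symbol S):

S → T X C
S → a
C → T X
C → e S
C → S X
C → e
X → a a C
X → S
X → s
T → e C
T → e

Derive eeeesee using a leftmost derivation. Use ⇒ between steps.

S ⇒ TXC ⇒ eCXC ⇒ eeXC ⇒ eeSC ⇒ eeTXCC ⇒ eeeCXCC ⇒ eeeeXCC ⇒ eeeesCC ⇒ eeeeseC ⇒ eeeesee

S ⇒ TXC   [S → T X C]
TXC ⇒ eCXC   [T → e C]
eCXC ⇒ eeXC   [C → e]
eeXC ⇒ eeSC   [X → S]
eeSC ⇒ eeTXCC   [S → T X C]
eeTXCC ⇒ eeeCXCC   [T → e C]
eeeCXCC ⇒ eeeeXCC   [C → e]
eeeeXCC ⇒ eeeesCC   [X → s]
eeeesCC ⇒ eeeeseC   [C → e]
eeeeseC ⇒ eeeesee   [C → e]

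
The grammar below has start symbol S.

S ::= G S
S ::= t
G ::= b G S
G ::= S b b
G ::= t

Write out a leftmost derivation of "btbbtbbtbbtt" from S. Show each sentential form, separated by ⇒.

S ⇒ GS ⇒ bGSS ⇒ bSbbSS ⇒ bGSbbSS ⇒ bSbbSbbSS ⇒ btbbSbbSS ⇒ btbbGSbbSS ⇒ btbbSbbSbbSS ⇒ btbbtbbSbbSS ⇒ btbbtbbtbbSS ⇒ btbbtbbtbbtS ⇒ btbbtbbtbbtt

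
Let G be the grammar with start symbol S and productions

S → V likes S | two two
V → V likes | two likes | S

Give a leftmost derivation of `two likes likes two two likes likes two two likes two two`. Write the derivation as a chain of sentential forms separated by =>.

S => V likes S   [S → V likes S]
V likes S => S likes S   [V → S]
S likes S => V likes S likes S   [S → V likes S]
V likes S likes S => V likes likes S likes S   [V → V likes]
V likes likes S likes S => S likes likes S likes S   [V → S]
S likes likes S likes S => V likes S likes likes S likes S   [S → V likes S]
V likes S likes likes S likes S => two likes likes S likes likes S likes S   [V → two likes]
two likes likes S likes likes S likes S => two likes likes two two likes likes S likes S   [S → two two]
two likes likes two two likes likes S likes S => two likes likes two two likes likes two two likes S   [S → two two]
two likes likes two two likes likes two two likes S => two likes likes two two likes likes two two likes two two   [S → two two]

S => V likes S => S likes S => V likes S likes S => V likes likes S likes S => S likes likes S likes S => V likes S likes likes S likes S => two likes likes S likes likes S likes S => two likes likes two two likes likes S likes S => two likes likes two two likes likes two two likes S => two likes likes two two likes likes two two likes two two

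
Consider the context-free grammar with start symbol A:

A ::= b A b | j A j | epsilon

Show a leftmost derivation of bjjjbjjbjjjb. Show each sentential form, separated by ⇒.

A ⇒ bAb ⇒ bjAjb ⇒ bjjAjjb ⇒ bjjjAjjjb ⇒ bjjjbAbjjjb ⇒ bjjjbjAjbjjjb ⇒ bjjjbjjbjjjb

A ⇒ bAb   [A ::= b A b]
bAb ⇒ bjAjb   [A ::= j A j]
bjAjb ⇒ bjjAjjb   [A ::= j A j]
bjjAjjb ⇒ bjjjAjjjb   [A ::= j A j]
bjjjAjjjb ⇒ bjjjbAbjjjb   [A ::= b A b]
bjjjbAbjjjb ⇒ bjjjbjAjbjjjb   [A ::= j A j]
bjjjbjAjbjjjb ⇒ bjjjbjjbjjjb   [A ::= epsilon]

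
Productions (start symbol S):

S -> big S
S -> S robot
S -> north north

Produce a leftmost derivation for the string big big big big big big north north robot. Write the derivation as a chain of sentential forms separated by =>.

S => big S   [S -> big S]
big S => big big S   [S -> big S]
big big S => big big big S   [S -> big S]
big big big S => big big big S robot   [S -> S robot]
big big big S robot => big big big big S robot   [S -> big S]
big big big big S robot => big big big big big S robot   [S -> big S]
big big big big big S robot => big big big big big big S robot   [S -> big S]
big big big big big big S robot => big big big big big big north north robot   [S -> north north]

S => big S => big big S => big big big S => big big big S robot => big big big big S robot => big big big big big S robot => big big big big big big S robot => big big big big big big north north robot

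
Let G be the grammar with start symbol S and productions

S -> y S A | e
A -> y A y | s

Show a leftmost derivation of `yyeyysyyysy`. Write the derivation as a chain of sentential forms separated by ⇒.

S ⇒ ySA   [S -> y S A]
ySA ⇒ yySAA   [S -> y S A]
yySAA ⇒ yyeAA   [S -> e]
yyeAA ⇒ yyeyAyA   [A -> y A y]
yyeyAyA ⇒ yyeyyAyyA   [A -> y A y]
yyeyyAyyA ⇒ yyeyysyyA   [A -> s]
yyeyysyyA ⇒ yyeyysyyyAy   [A -> y A y]
yyeyysyyyAy ⇒ yyeyysyyysy   [A -> s]

S ⇒ ySA ⇒ yySAA ⇒ yyeAA ⇒ yyeyAyA ⇒ yyeyyAyyA ⇒ yyeyysyyA ⇒ yyeyysyyyAy ⇒ yyeyysyyysy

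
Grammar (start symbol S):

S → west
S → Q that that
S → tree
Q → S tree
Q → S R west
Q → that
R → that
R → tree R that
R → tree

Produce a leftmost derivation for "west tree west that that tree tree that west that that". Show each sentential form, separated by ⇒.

S ⇒ Q that that   [S → Q that that]
Q that that ⇒ S R west that that   [Q → S R west]
S R west that that ⇒ Q that that R west that that   [S → Q that that]
Q that that R west that that ⇒ S R west that that R west that that   [Q → S R west]
S R west that that R west that that ⇒ west R west that that R west that that   [S → west]
west R west that that R west that that ⇒ west tree west that that R west that that   [R → tree]
west tree west that that R west that that ⇒ west tree west that that tree R that west that that   [R → tree R that]
west tree west that that tree R that west that that ⇒ west tree west that that tree tree that west that that   [R → tree]

S ⇒ Q that that ⇒ S R west that that ⇒ Q that that R west that that ⇒ S R west that that R west that that ⇒ west R west that that R west that that ⇒ west tree west that that R west that that ⇒ west tree west that that tree R that west that that ⇒ west tree west that that tree tree that west that that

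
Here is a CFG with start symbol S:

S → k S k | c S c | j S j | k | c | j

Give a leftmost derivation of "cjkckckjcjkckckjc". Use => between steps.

S => cSc => cjSjc => cjkSkjc => cjkcSckjc => cjkckSkckjc => cjkckcSckckjc => cjkckckSkckckjc => cjkckckjSjkckckjc => cjkckckjcjkckckjc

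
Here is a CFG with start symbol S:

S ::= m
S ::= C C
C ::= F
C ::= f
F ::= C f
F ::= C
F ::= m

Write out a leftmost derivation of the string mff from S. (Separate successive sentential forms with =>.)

S => CC => FC => mC => mF => mCf => mff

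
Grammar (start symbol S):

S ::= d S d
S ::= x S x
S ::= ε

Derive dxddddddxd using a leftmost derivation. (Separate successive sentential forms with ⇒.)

S ⇒ dSd ⇒ dxSxd ⇒ dxdSdxd ⇒ dxddSddxd ⇒ dxdddSdddxd ⇒ dxddddddxd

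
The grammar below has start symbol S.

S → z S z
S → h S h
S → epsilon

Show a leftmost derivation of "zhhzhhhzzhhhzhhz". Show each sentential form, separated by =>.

S => zSz   [S → z S z]
zSz => zhShz   [S → h S h]
zhShz => zhhShhz   [S → h S h]
zhhShhz => zhhzSzhhz   [S → z S z]
zhhzSzhhz => zhhzhShzhhz   [S → h S h]
zhhzhShzhhz => zhhzhhShhzhhz   [S → h S h]
zhhzhhShhzhhz => zhhzhhhShhhzhhz   [S → h S h]
zhhzhhhShhhzhhz => zhhzhhhzSzhhhzhhz   [S → z S z]
zhhzhhhzSzhhhzhhz => zhhzhhhzzhhhzhhz   [S → epsilon]

S => zSz => zhShz => zhhShhz => zhhzSzhhz => zhhzhShzhhz => zhhzhhShhzhhz => zhhzhhhShhhzhhz => zhhzhhhzSzhhhzhhz => zhhzhhhzzhhhzhhz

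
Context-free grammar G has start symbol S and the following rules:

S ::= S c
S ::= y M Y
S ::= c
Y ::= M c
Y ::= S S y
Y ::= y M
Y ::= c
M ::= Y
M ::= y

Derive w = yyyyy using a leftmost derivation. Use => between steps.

S=>yMY=>yYY=>yyMY=>yyyY=>yyyyM=>yyyyy

S => yMY   [S ::= y M Y]
yMY => yYY   [M ::= Y]
yYY => yyMY   [Y ::= y M]
yyMY => yyyY   [M ::= y]
yyyY => yyyyM   [Y ::= y M]
yyyyM => yyyyy   [M ::= y]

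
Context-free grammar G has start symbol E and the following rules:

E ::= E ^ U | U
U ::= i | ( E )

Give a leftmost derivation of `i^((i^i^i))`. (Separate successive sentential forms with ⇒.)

E ⇒ E^U ⇒ U^U ⇒ i^U ⇒ i^(E) ⇒ i^(U) ⇒ i^((E)) ⇒ i^((E^U)) ⇒ i^((E^U^U)) ⇒ i^((U^U^U)) ⇒ i^((i^U^U)) ⇒ i^((i^i^U)) ⇒ i^((i^i^i))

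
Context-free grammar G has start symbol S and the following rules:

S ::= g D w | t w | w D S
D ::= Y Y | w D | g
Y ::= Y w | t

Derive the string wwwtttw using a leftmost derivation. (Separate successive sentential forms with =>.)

S=>wDS=>wwDS=>wwwDS=>wwwYYS=>wwwtYS=>wwwttS=>wwwtttw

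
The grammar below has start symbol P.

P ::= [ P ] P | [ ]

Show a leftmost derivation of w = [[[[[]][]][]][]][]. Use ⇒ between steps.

P ⇒ [P]P ⇒ [[P]P]P ⇒ [[[P]P]P]P ⇒ [[[[P]P]P]P]P ⇒ [[[[[]]P]P]P]P ⇒ [[[[[]][]]P]P]P ⇒ [[[[[]][]][]]P]P ⇒ [[[[[]][]][]][]]P ⇒ [[[[[]][]][]][]][]

P ⇒ [P]P   [P ::= [ P ] P]
[P]P ⇒ [[P]P]P   [P ::= [ P ] P]
[[P]P]P ⇒ [[[P]P]P]P   [P ::= [ P ] P]
[[[P]P]P]P ⇒ [[[[P]P]P]P]P   [P ::= [ P ] P]
[[[[P]P]P]P]P ⇒ [[[[[]]P]P]P]P   [P ::= [ ]]
[[[[[]]P]P]P]P ⇒ [[[[[]][]]P]P]P   [P ::= [ ]]
[[[[[]][]]P]P]P ⇒ [[[[[]][]][]]P]P   [P ::= [ ]]
[[[[[]][]][]]P]P ⇒ [[[[[]][]][]][]]P   [P ::= [ ]]
[[[[[]][]][]][]]P ⇒ [[[[[]][]][]][]][]   [P ::= [ ]]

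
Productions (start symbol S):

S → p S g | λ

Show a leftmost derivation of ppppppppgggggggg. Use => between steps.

S => pSg   [S → p S g]
pSg => ppSgg   [S → p S g]
ppSgg => pppSggg   [S → p S g]
pppSggg => ppppSgggg   [S → p S g]
ppppSgggg => pppppSggggg   [S → p S g]
pppppSggggg => ppppppSgggggg   [S → p S g]
ppppppSgggggg => pppppppSggggggg   [S → p S g]
pppppppSggggggg => ppppppppSgggggggg   [S → p S g]
ppppppppSgggggggg => ppppppppgggggggg   [S → λ]

S => pSg => ppSgg => pppSggg => ppppSgggg => pppppSggggg => ppppppSgggggg => pppppppSggggggg => ppppppppSgggggggg => ppppppppgggggggg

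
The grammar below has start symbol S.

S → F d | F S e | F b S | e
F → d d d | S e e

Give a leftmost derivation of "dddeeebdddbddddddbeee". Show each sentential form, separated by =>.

S => FSe   [S → F S e]
FSe => dddSe   [F → d d d]
dddSe => dddFbSe   [S → F b S]
dddFbSe => dddSeebSe   [F → S e e]
dddSeebSe => dddeeebSe   [S → e]
dddeeebSe => dddeeebFbSe   [S → F b S]
dddeeebFbSe => dddeeebdddbSe   [F → d d d]
dddeeebdddbSe => dddeeebdddbFSee   [S → F S e]
dddeeebdddbFSee => dddeeebdddbdddSee   [F → d d d]
dddeeebdddbdddSee => dddeeebdddbdddFbSee   [S → F b S]
dddeeebdddbdddFbSee => dddeeebdddbddddddbSee   [F → d d d]
dddeeebdddbddddddbSee => dddeeebdddbddddddbeee   [S → e]

S => FSe => dddSe => dddFbSe => dddSeebSe => dddeeebSe => dddeeebFbSe => dddeeebdddbSe => dddeeebdddbFSee => dddeeebdddbdddSee => dddeeebdddbdddFbSee => dddeeebdddbddddddbSee => dddeeebdddbddddddbeee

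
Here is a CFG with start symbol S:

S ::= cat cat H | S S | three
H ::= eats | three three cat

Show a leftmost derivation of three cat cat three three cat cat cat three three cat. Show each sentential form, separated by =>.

S => S S => S S S => three S S => three cat cat H S => three cat cat three three cat S => three cat cat three three cat cat cat H => three cat cat three three cat cat cat three three cat

S => S S   [S ::= S S]
S S => S S S   [S ::= S S]
S S S => three S S   [S ::= three]
three S S => three cat cat H S   [S ::= cat cat H]
three cat cat H S => three cat cat three three cat S   [H ::= three three cat]
three cat cat three three cat S => three cat cat three three cat cat cat H   [S ::= cat cat H]
three cat cat three three cat cat cat H => three cat cat three three cat cat cat three three cat   [H ::= three three cat]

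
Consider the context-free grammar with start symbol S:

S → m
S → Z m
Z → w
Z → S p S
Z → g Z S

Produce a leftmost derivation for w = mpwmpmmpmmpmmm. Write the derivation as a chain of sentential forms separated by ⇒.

S⇒Zm⇒SpSm⇒mpSm⇒mpZmm⇒mpSpSmm⇒mpZmpSmm⇒mpSpSmpSmm⇒mpZmpSmpSmm⇒mpSpSmpSmpSmm⇒mpZmpSmpSmpSmm⇒mpwmpSmpSmpSmm⇒mpwmpmmpSmpSmm⇒mpwmpmmpmmpSmm⇒mpwmpmmpmmpmmm

S ⇒ Zm   [S → Z m]
Zm ⇒ SpSm   [Z → S p S]
SpSm ⇒ mpSm   [S → m]
mpSm ⇒ mpZmm   [S → Z m]
mpZmm ⇒ mpSpSmm   [Z → S p S]
mpSpSmm ⇒ mpZmpSmm   [S → Z m]
mpZmpSmm ⇒ mpSpSmpSmm   [Z → S p S]
mpSpSmpSmm ⇒ mpZmpSmpSmm   [S → Z m]
mpZmpSmpSmm ⇒ mpSpSmpSmpSmm   [Z → S p S]
mpSpSmpSmpSmm ⇒ mpZmpSmpSmpSmm   [S → Z m]
mpZmpSmpSmpSmm ⇒ mpwmpSmpSmpSmm   [Z → w]
mpwmpSmpSmpSmm ⇒ mpwmpmmpSmpSmm   [S → m]
mpwmpmmpSmpSmm ⇒ mpwmpmmpmmpSmm   [S → m]
mpwmpmmpmmpSmm ⇒ mpwmpmmpmmpmmm   [S → m]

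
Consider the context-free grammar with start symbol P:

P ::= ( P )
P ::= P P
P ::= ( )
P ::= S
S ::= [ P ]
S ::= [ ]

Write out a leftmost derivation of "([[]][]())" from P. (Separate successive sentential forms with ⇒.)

P⇒(P)⇒(PP)⇒(PPP)⇒(SPP)⇒([P]PP)⇒([S]PP)⇒([[]]PP)⇒([[]]SP)⇒([[]][]P)⇒([[]][]())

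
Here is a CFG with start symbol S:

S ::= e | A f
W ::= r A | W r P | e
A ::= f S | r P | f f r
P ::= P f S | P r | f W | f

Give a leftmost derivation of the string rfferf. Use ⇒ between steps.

S ⇒ Af   [S ::= A f]
Af ⇒ rPf   [A ::= r P]
rPf ⇒ rPrf   [P ::= P r]
rPrf ⇒ rPfSrf   [P ::= P f S]
rPfSrf ⇒ rffSrf   [P ::= f]
rffSrf ⇒ rfferf   [S ::= e]

S ⇒ Af ⇒ rPf ⇒ rPrf ⇒ rPfSrf ⇒ rffSrf ⇒ rfferf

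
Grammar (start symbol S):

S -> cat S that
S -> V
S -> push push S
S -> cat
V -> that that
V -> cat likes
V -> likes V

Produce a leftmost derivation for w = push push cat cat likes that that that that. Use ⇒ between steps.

S ⇒ push push S   [S -> push push S]
push push S ⇒ push push cat S that   [S -> cat S that]
push push cat S that ⇒ push push cat cat S that that   [S -> cat S that]
push push cat cat S that that ⇒ push push cat cat V that that   [S -> V]
push push cat cat V that that ⇒ push push cat cat likes V that that   [V -> likes V]
push push cat cat likes V that that ⇒ push push cat cat likes that that that that   [V -> that that]

S ⇒ push push S ⇒ push push cat S that ⇒ push push cat cat S that that ⇒ push push cat cat V that that ⇒ push push cat cat likes V that that ⇒ push push cat cat likes that that that that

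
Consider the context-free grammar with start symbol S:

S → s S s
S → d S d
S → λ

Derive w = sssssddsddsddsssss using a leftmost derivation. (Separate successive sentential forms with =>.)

S => sSs => ssSss => sssSsss => ssssSssss => sssssSsssss => sssssdSdsssss => sssssddSddsssss => sssssddsSsddsssss => sssssddsdSdsddsssss => sssssddsddsddsssss

S => sSs   [S → s S s]
sSs => ssSss   [S → s S s]
ssSss => sssSsss   [S → s S s]
sssSsss => ssssSssss   [S → s S s]
ssssSssss => sssssSsssss   [S → s S s]
sssssSsssss => sssssdSdsssss   [S → d S d]
sssssdSdsssss => sssssddSddsssss   [S → d S d]
sssssddSddsssss => sssssddsSsddsssss   [S → s S s]
sssssddsSsddsssss => sssssddsdSdsddsssss   [S → d S d]
sssssddsdSdsddsssss => sssssddsddsddsssss   [S → λ]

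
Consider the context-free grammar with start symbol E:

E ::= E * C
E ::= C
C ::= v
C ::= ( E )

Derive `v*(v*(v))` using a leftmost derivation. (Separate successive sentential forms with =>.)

E => E*C   [E ::= E * C]
E*C => C*C   [E ::= C]
C*C => v*C   [C ::= v]
v*C => v*(E)   [C ::= ( E )]
v*(E) => v*(E*C)   [E ::= E * C]
v*(E*C) => v*(C*C)   [E ::= C]
v*(C*C) => v*(v*C)   [C ::= v]
v*(v*C) => v*(v*(E))   [C ::= ( E )]
v*(v*(E)) => v*(v*(C))   [E ::= C]
v*(v*(C)) => v*(v*(v))   [C ::= v]

E=>E*C=>C*C=>v*C=>v*(E)=>v*(E*C)=>v*(C*C)=>v*(v*C)=>v*(v*(E))=>v*(v*(C))=>v*(v*(v))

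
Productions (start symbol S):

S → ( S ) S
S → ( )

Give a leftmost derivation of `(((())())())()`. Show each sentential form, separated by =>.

S=>(S)S=>((S)S)S=>(((S)S)S)S=>(((())S)S)S=>(((())())S)S=>(((())())())S=>(((())())())()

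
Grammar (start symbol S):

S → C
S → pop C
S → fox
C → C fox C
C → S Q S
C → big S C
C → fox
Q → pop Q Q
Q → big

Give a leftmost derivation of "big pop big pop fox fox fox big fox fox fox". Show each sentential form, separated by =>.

S => C => big S C => big pop C C => big pop big S C C => big pop big C C C => big pop big S Q S C C => big pop big pop C Q S C C => big pop big pop C fox C Q S C C => big pop big pop fox fox C Q S C C => big pop big pop fox fox fox Q S C C => big pop big pop fox fox fox big S C C => big pop big pop fox fox fox big fox C C => big pop big pop fox fox fox big fox fox C => big pop big pop fox fox fox big fox fox fox

S => C   [S → C]
C => big S C   [C → big S C]
big S C => big pop C C   [S → pop C]
big pop C C => big pop big S C C   [C → big S C]
big pop big S C C => big pop big C C C   [S → C]
big pop big C C C => big pop big S Q S C C   [C → S Q S]
big pop big S Q S C C => big pop big pop C Q S C C   [S → pop C]
big pop big pop C Q S C C => big pop big pop C fox C Q S C C   [C → C fox C]
big pop big pop C fox C Q S C C => big pop big pop fox fox C Q S C C   [C → fox]
big pop big pop fox fox C Q S C C => big pop big pop fox fox fox Q S C C   [C → fox]
big pop big pop fox fox fox Q S C C => big pop big pop fox fox fox big S C C   [Q → big]
big pop big pop fox fox fox big S C C => big pop big pop fox fox fox big fox C C   [S → fox]
big pop big pop fox fox fox big fox C C => big pop big pop fox fox fox big fox fox C   [C → fox]
big pop big pop fox fox fox big fox fox C => big pop big pop fox fox fox big fox fox fox   [C → fox]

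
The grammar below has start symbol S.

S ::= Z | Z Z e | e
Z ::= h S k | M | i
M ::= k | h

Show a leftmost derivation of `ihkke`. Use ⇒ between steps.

S ⇒ ZZe   [S ::= Z Z e]
ZZe ⇒ iZe   [Z ::= i]
iZe ⇒ ihSke   [Z ::= h S k]
ihSke ⇒ ihZke   [S ::= Z]
ihZke ⇒ ihMke   [Z ::= M]
ihMke ⇒ ihkke   [M ::= k]

S ⇒ ZZe ⇒ iZe ⇒ ihSke ⇒ ihZke ⇒ ihMke ⇒ ihkke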